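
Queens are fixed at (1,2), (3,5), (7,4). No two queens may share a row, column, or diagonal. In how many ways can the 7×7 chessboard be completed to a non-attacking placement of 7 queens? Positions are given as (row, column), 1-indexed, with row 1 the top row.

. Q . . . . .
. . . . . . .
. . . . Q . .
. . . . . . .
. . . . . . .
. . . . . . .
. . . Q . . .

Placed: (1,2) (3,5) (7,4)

Branch on row 2: col 7 → 1.
Sum: 1 = 1.

1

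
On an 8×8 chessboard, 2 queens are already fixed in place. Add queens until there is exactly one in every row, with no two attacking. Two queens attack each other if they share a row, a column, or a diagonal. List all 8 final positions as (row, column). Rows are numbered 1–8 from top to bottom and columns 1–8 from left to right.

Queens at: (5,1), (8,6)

Row 1: attacked by (5,1)→{1,5}; (8,6)→{6}. Safe: 2, 3, 4, 7, 8. Place at column 3.
Row 2: attacked by (1,3)→{2,3,4}; (5,1)→{1,4}; (8,6)→{6}. Safe: 5, 7, 8. Place at column 5.
Row 3: attacked by (1,3)→{1,3,5}; (2,5)→{4,5,6}; (5,1)→{1,3}; (8,6)→{1,6}. Safe: 2, 7, 8. Place at column 8.
Row 4: attacked by (1,3)→{3,6}; (2,5)→{3,5,7}; (3,8)→{7,8}; (5,1)→{1,2}; (8,6)→{2,6}. Safe: 4. Place at column 4.
Row 6: attacked by (1,3)→{3,8}; (2,5)→{1,5}; (3,8)→{5,8}; (4,4)→{2,4,6}; (5,1)→{1,2}; (8,6)→{4,6,8}. Safe: 7. Place at column 7.
Row 7: attacked by (1,3)→{3}; (2,5)→{5}; (3,8)→{4,8}; (4,4)→{1,4,7}; (5,1)→{1,3}; (6,7)→{6,7,8}; (8,6)→{5,6,7}. Safe: 2. Place at column 2.
Columns [3, 5, 8, 4, 1, 7, 2, 6], r−c [-2, -3, -5, 0, 4, -1, 5, 2], r+c [4, 7, 11, 8, 6, 13, 9, 14] are all distinct, so no two queens attack.

(1,3) (2,5) (3,8) (4,4) (5,1) (6,7) (7,2) (8,6)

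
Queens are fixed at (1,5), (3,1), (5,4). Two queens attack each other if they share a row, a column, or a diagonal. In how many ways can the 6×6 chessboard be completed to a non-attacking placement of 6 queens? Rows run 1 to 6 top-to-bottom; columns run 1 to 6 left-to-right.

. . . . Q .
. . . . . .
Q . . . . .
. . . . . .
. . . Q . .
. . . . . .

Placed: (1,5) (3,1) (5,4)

1

Branch on row 2: col 3 → 1.
Sum: 1 = 1.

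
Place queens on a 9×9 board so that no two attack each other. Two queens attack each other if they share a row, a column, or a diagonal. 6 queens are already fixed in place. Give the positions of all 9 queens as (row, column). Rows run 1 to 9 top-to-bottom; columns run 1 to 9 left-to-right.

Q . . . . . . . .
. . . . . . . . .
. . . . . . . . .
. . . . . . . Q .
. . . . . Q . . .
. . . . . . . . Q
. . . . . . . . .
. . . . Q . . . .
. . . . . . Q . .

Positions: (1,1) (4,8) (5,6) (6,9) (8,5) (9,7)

(1,1) (2,4) (3,2) (4,8) (5,6) (6,9) (7,3) (8,5) (9,7)

Row 2: attacked by (1,1)→{1,2}; (4,8)→{6,8}; (5,6)→{3,6,9}; (6,9)→{5,9}; (8,5)→{5}; (9,7)→{7}. Safe: 4. Place at column 4.
Row 3: attacked by (1,1)→{1,3}; (2,4)→{3,4,5}; (4,8)→{7,8,9}; (5,6)→{4,6,8}; (6,9)→{6,9}; (8,5)→{5}; (9,7)→{1,7}. Safe: 2. Place at column 2.
Row 7: attacked by (1,1)→{1,7}; (2,4)→{4,9}; (3,2)→{2,6}; (4,8)→{5,8}; (5,6)→{4,6,8}; (6,9)→{8,9}; (8,5)→{4,5,6}; (9,7)→{5,7,9}. Safe: 3. Place at column 3.
Columns [1, 4, 2, 8, 6, 9, 3, 5, 7], r−c [0, -2, 1, -4, -1, -3, 4, 3, 2], r+c [2, 6, 5, 12, 11, 15, 10, 13, 16] are all distinct, so no two queens attack.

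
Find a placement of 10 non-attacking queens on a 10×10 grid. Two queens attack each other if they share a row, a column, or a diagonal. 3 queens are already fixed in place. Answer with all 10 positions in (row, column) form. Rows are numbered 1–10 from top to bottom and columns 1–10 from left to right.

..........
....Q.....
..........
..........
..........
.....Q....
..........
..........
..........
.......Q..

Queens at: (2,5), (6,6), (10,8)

(1,3) (2,5) (3,7) (4,10) (5,4) (6,6) (7,1) (8,9) (9,2) (10,8)

Row 1: attacked by (2,5)→{4,5,6}; (6,6)→{1,6}; (10,8)→{8}. Safe: 2, 3, 7, 9, 10. Place at column 3.
Row 3: attacked by (1,3)→{1,3,5}; (2,5)→{4,5,6}; (6,6)→{3,6,9}; (10,8)→{1,8}. Safe: 2, 7, 10. Place at column 7.
Row 4: attacked by (1,3)→{3,6}; (2,5)→{3,5,7}; (3,7)→{6,7,8}; (6,6)→{4,6,8}; (10,8)→{2,8}. Safe: 1, 9, 10. Place at column 10.
Row 5: attacked by (1,3)→{3,7}; (2,5)→{2,5,8}; (3,7)→{5,7,9}; (4,10)→{9,10}; (6,6)→{5,6,7}; (10,8)→{3,8}. Safe: 1, 4. Place at column 4.
Row 7: attacked by (1,3)→{3,9}; (2,5)→{5,10}; (3,7)→{3,7}; (4,10)→{7,10}; (5,4)→{2,4,6}; (6,6)→{5,6,7}; (10,8)→{5,8}. Safe: 1. Place at column 1.
Row 8: attacked by (1,3)→{3,10}; (2,5)→{5}; (3,7)→{2,7}; (4,10)→{6,10}; (5,4)→{1,4,7}; (6,6)→{4,6,8}; (7,1)→{1,2}; (10,8)→{6,8,10}. Safe: 9. Place at column 9.
Row 9: attacked by (1,3)→{3}; (2,5)→{5}; (3,7)→{1,7}; (4,10)→{5,10}; (5,4)→{4,8}; (6,6)→{3,6,9}; (7,1)→{1,3}; (8,9)→{8,9,10}; (10,8)→{7,8,9}. Safe: 2. Place at column 2.
Columns [3, 5, 7, 10, 4, 6, 1, 9, 2, 8], r−c [-2, -3, -4, -6, 1, 0, 6, -1, 7, 2], r+c [4, 7, 10, 14, 9, 12, 8, 17, 11, 18] are all distinct, so no two queens attack.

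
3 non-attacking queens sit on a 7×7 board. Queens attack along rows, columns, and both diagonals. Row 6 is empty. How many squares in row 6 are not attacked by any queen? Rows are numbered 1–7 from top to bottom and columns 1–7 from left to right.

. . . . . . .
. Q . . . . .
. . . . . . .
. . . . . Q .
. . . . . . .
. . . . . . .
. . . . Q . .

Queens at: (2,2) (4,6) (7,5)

3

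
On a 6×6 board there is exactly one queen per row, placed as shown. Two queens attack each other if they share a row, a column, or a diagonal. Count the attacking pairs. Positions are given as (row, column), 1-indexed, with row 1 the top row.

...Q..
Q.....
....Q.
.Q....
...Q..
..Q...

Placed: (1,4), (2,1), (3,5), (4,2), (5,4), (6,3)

3

Same column: (1,4)–(5,4) (column 4).
Same diagonal: (2,1)–(5,4) (|2−5| = |1−4| = 3); (5,4)–(6,3) (|5−6| = |4−3| = 1).
Total attacking pairs: 3.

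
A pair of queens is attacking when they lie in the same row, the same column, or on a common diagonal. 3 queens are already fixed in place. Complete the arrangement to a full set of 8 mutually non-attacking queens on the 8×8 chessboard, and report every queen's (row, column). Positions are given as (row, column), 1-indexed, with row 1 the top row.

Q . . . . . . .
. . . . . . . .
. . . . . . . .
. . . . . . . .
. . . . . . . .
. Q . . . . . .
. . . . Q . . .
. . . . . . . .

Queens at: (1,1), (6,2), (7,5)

(1,1) (2,7) (3,4) (4,6) (5,8) (6,2) (7,5) (8,3)

Row 2: attacked by (1,1)→{1,2}; (6,2)→{2,6}; (7,5)→{5}. Safe: 3, 4, 7, 8. Place at column 7.
Row 3: attacked by (1,1)→{1,3}; (2,7)→{6,7,8}; (6,2)→{2,5}; (7,5)→{1,5}. Safe: 4. Place at column 4.
Row 4: attacked by (1,1)→{1,4}; (2,7)→{5,7}; (3,4)→{3,4,5}; (6,2)→{2,4}; (7,5)→{2,5,8}. Safe: 6. Place at column 6.
Row 5: attacked by (1,1)→{1,5}; (2,7)→{4,7}; (3,4)→{2,4,6}; (4,6)→{5,6,7}; (6,2)→{1,2,3}; (7,5)→{3,5,7}. Safe: 8. Place at column 8.
Row 8: attacked by (1,1)→{1,8}; (2,7)→{1,7}; (3,4)→{4}; (4,6)→{2,6}; (5,8)→{5,8}; (6,2)→{2,4}; (7,5)→{4,5,6}. Safe: 3. Place at column 3.
Columns [1, 7, 4, 6, 8, 2, 5, 3], r−c [0, -5, -1, -2, -3, 4, 2, 5], r+c [2, 9, 7, 10, 13, 8, 12, 11] are all distinct, so no two queens attack.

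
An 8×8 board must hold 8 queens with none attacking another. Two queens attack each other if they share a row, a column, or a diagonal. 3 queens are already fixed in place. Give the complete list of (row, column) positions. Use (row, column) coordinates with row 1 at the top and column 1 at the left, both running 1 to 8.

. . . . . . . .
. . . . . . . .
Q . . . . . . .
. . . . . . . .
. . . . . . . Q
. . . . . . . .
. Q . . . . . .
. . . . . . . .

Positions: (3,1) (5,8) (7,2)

Row 1: attacked by (3,1)→{1,3}; (5,8)→{4,8}; (7,2)→{2,8}. Safe: 5, 6, 7. Place at column 7.
Row 2: attacked by (1,7)→{6,7,8}; (3,1)→{1,2}; (5,8)→{5,8}; (7,2)→{2,7}. Safe: 3, 4. Place at column 3.
Row 4: attacked by (1,7)→{4,7}; (2,3)→{1,3,5}; (3,1)→{1,2}; (5,8)→{7,8}; (7,2)→{2,5}. Safe: 6. Place at column 6.
Row 6: attacked by (1,7)→{2,7}; (2,3)→{3,7}; (3,1)→{1,4}; (4,6)→{4,6,8}; (5,8)→{7,8}; (7,2)→{1,2,3}. Safe: 5. Place at column 5.
Row 8: attacked by (1,7)→{7}; (2,3)→{3}; (3,1)→{1,6}; (4,6)→{2,6}; (5,8)→{5,8}; (6,5)→{3,5,7}; (7,2)→{1,2,3}. Safe: 4. Place at column 4.
Columns [7, 3, 1, 6, 8, 5, 2, 4], r−c [-6, -1, 2, -2, -3, 1, 5, 4], r+c [8, 5, 4, 10, 13, 11, 9, 12] are all distinct, so no two queens attack.

(1,7) (2,3) (3,1) (4,6) (5,8) (6,5) (7,2) (8,4)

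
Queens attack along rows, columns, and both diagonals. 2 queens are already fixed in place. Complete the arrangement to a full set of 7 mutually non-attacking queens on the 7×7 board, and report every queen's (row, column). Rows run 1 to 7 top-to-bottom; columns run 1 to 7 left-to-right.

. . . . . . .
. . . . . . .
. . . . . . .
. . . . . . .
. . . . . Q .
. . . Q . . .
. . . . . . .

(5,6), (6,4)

(1,7) (2,5) (3,3) (4,1) (5,6) (6,4) (7,2)

Row 1: attacked by (5,6)→{2,6}; (6,4)→{4}. Safe: 1, 3, 5, 7. Place at column 7.
Row 2: attacked by (1,7)→{6,7}; (5,6)→{3,6}; (6,4)→{4}. Safe: 1, 2, 5. Place at column 5.
Row 3: attacked by (1,7)→{5,7}; (2,5)→{4,5,6}; (5,6)→{4,6}; (6,4)→{1,4,7}. Safe: 2, 3. Place at column 3.
Row 4: attacked by (1,7)→{4,7}; (2,5)→{3,5,7}; (3,3)→{2,3,4}; (5,6)→{5,6,7}; (6,4)→{2,4,6}. Safe: 1. Place at column 1.
Row 7: attacked by (1,7)→{1,7}; (2,5)→{5}; (3,3)→{3,7}; (4,1)→{1,4}; (5,6)→{4,6}; (6,4)→{3,4,5}. Safe: 2. Place at column 2.
Columns [7, 5, 3, 1, 6, 4, 2], r−c [-6, -3, 0, 3, -1, 2, 5], r+c [8, 7, 6, 5, 11, 10, 9] are all distinct, so no two queens attack.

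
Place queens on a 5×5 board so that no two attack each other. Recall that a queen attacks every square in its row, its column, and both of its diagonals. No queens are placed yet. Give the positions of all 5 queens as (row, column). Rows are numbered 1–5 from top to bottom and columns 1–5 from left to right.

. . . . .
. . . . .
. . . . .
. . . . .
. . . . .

Row 1: Safe: 1, 2, 3, 4, 5. Place at column 5.
Row 2: attacked by (1,5)→{4,5}. Safe: 1, 2, 3. Place at column 2.
Row 3: attacked by (1,5)→{3,5}; (2,2)→{1,2,3}. Safe: 4. Place at column 4.
Row 4: attacked by (1,5)→{2,5}; (2,2)→{2,4}; (3,4)→{3,4,5}. Safe: 1. Place at column 1.
Row 5: attacked by (1,5)→{1,5}; (2,2)→{2,5}; (3,4)→{2,4}; (4,1)→{1,2}. Safe: 3. Place at column 3.
Columns [5, 2, 4, 1, 3], r−c [-4, 0, -1, 3, 2], r+c [6, 4, 7, 5, 8] are all distinct, so no two queens attack.

(1,5) (2,2) (3,4) (4,1) (5,3)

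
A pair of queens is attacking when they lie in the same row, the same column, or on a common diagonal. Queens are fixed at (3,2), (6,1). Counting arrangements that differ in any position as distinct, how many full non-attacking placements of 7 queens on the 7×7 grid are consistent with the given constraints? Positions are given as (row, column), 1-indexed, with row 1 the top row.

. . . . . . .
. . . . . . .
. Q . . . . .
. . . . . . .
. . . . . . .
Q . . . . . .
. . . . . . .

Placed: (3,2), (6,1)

Branch on row 1: col 3 → 1; col 5 → 2; col 7 → 0.
Sum: 1 + 2 + 0 = 3.

3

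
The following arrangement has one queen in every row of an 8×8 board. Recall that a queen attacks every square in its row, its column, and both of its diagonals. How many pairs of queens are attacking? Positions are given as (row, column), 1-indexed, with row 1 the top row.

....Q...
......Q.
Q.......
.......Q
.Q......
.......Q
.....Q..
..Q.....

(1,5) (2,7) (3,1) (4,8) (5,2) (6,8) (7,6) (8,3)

Same column: (4,8)–(6,8) (column 8).
Same diagonal: (1,5)–(4,8) (|1−4| = |5−8| = 3).
Total attacking pairs: 2.

2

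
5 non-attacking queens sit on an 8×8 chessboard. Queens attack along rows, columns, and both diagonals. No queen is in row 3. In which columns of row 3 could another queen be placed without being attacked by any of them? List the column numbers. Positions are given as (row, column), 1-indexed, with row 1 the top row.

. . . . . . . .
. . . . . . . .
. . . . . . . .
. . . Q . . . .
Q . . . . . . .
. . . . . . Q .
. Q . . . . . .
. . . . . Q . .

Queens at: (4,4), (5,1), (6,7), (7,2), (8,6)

columns 8

(4,4) attacks row 3 at column 4 and diagonals 3, 5.
(5,1) attacks row 3 at column 1 and diagonals 3.
(6,7) attacks row 3 at column 7 and diagonals 4.
(7,2) attacks row 3 at column 2 and diagonals 6.
(8,6) attacks row 3 at column 6 and diagonals 1.
Attacked columns: {1, 2, 3, 4, 5, 6, 7}. Safe: {8}.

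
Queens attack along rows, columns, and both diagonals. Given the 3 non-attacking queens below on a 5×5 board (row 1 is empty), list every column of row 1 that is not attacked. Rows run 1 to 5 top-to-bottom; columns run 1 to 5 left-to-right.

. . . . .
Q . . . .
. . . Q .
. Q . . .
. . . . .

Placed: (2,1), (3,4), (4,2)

columns 3

(2,1) attacks row 1 at column 1 and diagonals 2.
(3,4) attacks row 1 at column 4 and diagonals 2.
(4,2) attacks row 1 at column 2 and diagonals 5.
Attacked columns: {1, 2, 4, 5}. Safe: {3}.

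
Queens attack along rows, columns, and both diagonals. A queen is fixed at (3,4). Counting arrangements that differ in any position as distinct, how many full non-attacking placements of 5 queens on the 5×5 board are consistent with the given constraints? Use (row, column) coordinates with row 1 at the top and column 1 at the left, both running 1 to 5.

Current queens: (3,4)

2

Branch on row 1: col 1 → 0; col 3 → 1; col 5 → 1.
Sum: 0 + 1 + 1 = 2.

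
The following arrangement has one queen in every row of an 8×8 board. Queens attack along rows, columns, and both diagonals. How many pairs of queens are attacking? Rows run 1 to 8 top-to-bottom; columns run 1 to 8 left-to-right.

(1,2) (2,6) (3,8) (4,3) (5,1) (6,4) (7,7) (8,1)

1

Same column: (5,1)–(8,1) (column 1).
Total attacking pairs: 1.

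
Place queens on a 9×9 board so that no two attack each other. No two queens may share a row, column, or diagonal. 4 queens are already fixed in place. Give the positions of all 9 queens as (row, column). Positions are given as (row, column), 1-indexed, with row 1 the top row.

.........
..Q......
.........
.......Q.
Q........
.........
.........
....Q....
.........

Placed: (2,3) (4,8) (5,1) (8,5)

Row 1: attacked by (2,3)→{2,3,4}; (4,8)→{5,8}; (5,1)→{1,5}; (8,5)→{5}. Safe: 6, 7, 9. Place at column 7.
Row 3: attacked by (1,7)→{5,7,9}; (2,3)→{2,3,4}; (4,8)→{7,8,9}; (5,1)→{1,3}; (8,5)→{5}. Safe: 6. Place at column 6.
Row 6: attacked by (1,7)→{2,7}; (2,3)→{3,7}; (3,6)→{3,6,9}; (4,8)→{6,8}; (5,1)→{1,2}; (8,5)→{3,5,7}. Safe: 4. Place at column 4.
Row 7: attacked by (1,7)→{1,7}; (2,3)→{3,8}; (3,6)→{2,6}; (4,8)→{5,8}; (5,1)→{1,3}; (6,4)→{3,4,5}; (8,5)→{4,5,6}. Safe: 9. Place at column 9.
Row 9: attacked by (1,7)→{7}; (2,3)→{3}; (3,6)→{6}; (4,8)→{3,8}; (5,1)→{1,5}; (6,4)→{1,4,7}; (7,9)→{7,9}; (8,5)→{4,5,6}. Safe: 2. Place at column 2.
Columns [7, 3, 6, 8, 1, 4, 9, 5, 2], r−c [-6, -1, -3, -4, 4, 2, -2, 3, 7], r+c [8, 5, 9, 12, 6, 10, 16, 13, 11] are all distinct, so no two queens attack.

(1,7) (2,3) (3,6) (4,8) (5,1) (6,4) (7,9) (8,5) (9,2)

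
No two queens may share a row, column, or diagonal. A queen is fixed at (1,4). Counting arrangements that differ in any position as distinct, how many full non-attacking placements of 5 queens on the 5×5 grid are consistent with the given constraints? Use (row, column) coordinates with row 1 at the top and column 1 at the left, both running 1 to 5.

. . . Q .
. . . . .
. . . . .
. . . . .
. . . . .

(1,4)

2

Branch on row 2: col 1 → 1; col 2 → 1.
Sum: 1 + 1 = 2.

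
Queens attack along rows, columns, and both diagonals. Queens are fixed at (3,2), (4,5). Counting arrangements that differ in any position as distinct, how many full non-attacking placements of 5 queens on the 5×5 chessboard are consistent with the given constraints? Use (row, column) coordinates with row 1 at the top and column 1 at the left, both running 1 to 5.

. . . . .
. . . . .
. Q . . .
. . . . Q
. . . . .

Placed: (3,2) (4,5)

1

Branch on row 1: col 1 → 1; col 3 → 0.
Sum: 1 + 0 = 1.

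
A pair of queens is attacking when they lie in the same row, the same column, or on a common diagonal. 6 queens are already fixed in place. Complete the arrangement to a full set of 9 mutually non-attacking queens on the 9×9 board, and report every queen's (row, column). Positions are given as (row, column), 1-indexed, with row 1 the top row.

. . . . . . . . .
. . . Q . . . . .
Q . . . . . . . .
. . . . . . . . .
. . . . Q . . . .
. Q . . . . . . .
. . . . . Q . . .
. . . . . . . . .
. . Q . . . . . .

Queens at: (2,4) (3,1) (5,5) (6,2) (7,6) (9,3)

(1,8) (2,4) (3,1) (4,7) (5,5) (6,2) (7,6) (8,9) (9,3)

Row 1: attacked by (2,4)→{3,4,5}; (3,1)→{1,3}; (5,5)→{1,5,9}; (6,2)→{2,7}; (7,6)→{6}; (9,3)→{3}. Safe: 8. Place at column 8.
Row 4: attacked by (1,8)→{5,8}; (2,4)→{2,4,6}; (3,1)→{1,2}; (5,5)→{4,5,6}; (6,2)→{2,4}; (7,6)→{3,6,9}; (9,3)→{3,8}. Safe: 7. Place at column 7.
Row 8: attacked by (1,8)→{1,8}; (2,4)→{4}; (3,1)→{1,6}; (4,7)→{3,7}; (5,5)→{2,5,8}; (6,2)→{2,4}; (7,6)→{5,6,7}; (9,3)→{2,3,4}. Safe: 9. Place at column 9.
Columns [8, 4, 1, 7, 5, 2, 6, 9, 3], r−c [-7, -2, 2, -3, 0, 4, 1, -1, 6], r+c [9, 6, 4, 11, 10, 8, 13, 17, 12] are all distinct, so no two queens attack.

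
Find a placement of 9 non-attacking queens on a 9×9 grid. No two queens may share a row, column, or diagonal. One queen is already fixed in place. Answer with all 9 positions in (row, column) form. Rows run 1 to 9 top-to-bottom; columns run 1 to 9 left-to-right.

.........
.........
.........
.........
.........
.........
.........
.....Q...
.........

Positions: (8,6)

Row 1: attacked by (8,6)→{6}. Safe: 1, 2, 3, 4, 5, 7, 8, 9. Place at column 4.
Row 2: attacked by (1,4)→{3,4,5}; (8,6)→{6}. Safe: 1, 2, 7, 8, 9. Place at column 7.
Row 3: attacked by (1,4)→{2,4,6}; (2,7)→{6,7,8}; (8,6)→{1,6}. Safe: 3, 5, 9. Place at column 3.
Row 4: attacked by (1,4)→{1,4,7}; (2,7)→{5,7,9}; (3,3)→{2,3,4}; (8,6)→{2,6}. Safe: 8. Place at column 8.
Row 5: attacked by (1,4)→{4,8}; (2,7)→{4,7}; (3,3)→{1,3,5}; (4,8)→{7,8,9}; (8,6)→{3,6,9}. Safe: 2. Place at column 2.
Row 6: attacked by (1,4)→{4,9}; (2,7)→{3,7}; (3,3)→{3,6}; (4,8)→{6,8}; (5,2)→{1,2,3}; (8,6)→{4,6,8}. Safe: 5. Place at column 5.
Row 7: attacked by (1,4)→{4}; (2,7)→{2,7}; (3,3)→{3,7}; (4,8)→{5,8}; (5,2)→{2,4}; (6,5)→{4,5,6}; (8,6)→{5,6,7}. Safe: 1, 9. Place at column 9.
Row 9: attacked by (1,4)→{4}; (2,7)→{7}; (3,3)→{3,9}; (4,8)→{3,8}; (5,2)→{2,6}; (6,5)→{2,5,8}; (7,9)→{7,9}; (8,6)→{5,6,7}. Safe: 1. Place at column 1.
Columns [4, 7, 3, 8, 2, 5, 9, 6, 1], r−c [-3, -5, 0, -4, 3, 1, -2, 2, 8], r+c [5, 9, 6, 12, 7, 11, 16, 14, 10] are all distinct, so no two queens attack.

(1,4) (2,7) (3,3) (4,8) (5,2) (6,5) (7,9) (8,6) (9,1)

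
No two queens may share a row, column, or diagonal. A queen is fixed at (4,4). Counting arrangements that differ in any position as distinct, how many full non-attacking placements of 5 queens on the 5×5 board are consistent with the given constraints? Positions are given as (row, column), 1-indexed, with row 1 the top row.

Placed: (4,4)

2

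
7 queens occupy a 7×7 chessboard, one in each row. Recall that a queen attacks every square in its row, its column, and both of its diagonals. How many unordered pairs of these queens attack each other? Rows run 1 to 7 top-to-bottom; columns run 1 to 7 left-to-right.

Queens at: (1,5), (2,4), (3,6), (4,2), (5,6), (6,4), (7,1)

Same column: (2,4)–(6,4) (column 4); (3,6)–(5,6) (column 6).
Same diagonal: (1,5)–(2,4) (|1−2| = |5−4| = 1); (1,5)–(4,2) (|1−4| = |5−2| = 3); (2,4)–(4,2) (|2−4| = |4−2| = 2); (4,2)–(6,4) (|4−6| = |2−4| = 2).
Total attacking pairs: 6.

6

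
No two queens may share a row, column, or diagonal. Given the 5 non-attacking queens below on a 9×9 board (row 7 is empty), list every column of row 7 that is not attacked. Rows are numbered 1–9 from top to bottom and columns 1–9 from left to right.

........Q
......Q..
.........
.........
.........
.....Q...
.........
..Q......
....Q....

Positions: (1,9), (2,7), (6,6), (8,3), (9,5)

(1,9) attacks row 7 at column 9 and diagonals 3.
(2,7) attacks row 7 at column 7 and diagonals 2.
(6,6) attacks row 7 at column 6 and diagonals 5, 7.
(8,3) attacks row 7 at column 3 and diagonals 2, 4.
(9,5) attacks row 7 at column 5 and diagonals 3, 7.
Attacked columns: {2, 3, 4, 5, 6, 7, 9}. Safe: {1, 8}.

columns 1, 8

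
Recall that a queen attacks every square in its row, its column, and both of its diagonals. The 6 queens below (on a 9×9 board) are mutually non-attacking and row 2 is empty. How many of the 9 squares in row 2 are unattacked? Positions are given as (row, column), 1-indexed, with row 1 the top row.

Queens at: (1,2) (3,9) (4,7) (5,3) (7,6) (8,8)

1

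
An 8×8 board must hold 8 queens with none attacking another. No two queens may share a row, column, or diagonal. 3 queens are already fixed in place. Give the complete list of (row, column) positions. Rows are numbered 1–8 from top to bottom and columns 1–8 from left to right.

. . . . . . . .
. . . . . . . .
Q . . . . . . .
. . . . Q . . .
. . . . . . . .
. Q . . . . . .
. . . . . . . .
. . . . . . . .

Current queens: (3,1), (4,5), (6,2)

Row 1: attacked by (3,1)→{1,3}; (4,5)→{2,5,8}; (6,2)→{2,7}. Safe: 4, 6. Place at column 6.
Row 2: attacked by (1,6)→{5,6,7}; (3,1)→{1,2}; (4,5)→{3,5,7}; (6,2)→{2,6}. Safe: 4, 8. Place at column 4.
Row 5: attacked by (1,6)→{2,6}; (2,4)→{1,4,7}; (3,1)→{1,3}; (4,5)→{4,5,6}; (6,2)→{1,2,3}. Safe: 8. Place at column 8.
Row 7: attacked by (1,6)→{6}; (2,4)→{4}; (3,1)→{1,5}; (4,5)→{2,5,8}; (5,8)→{6,8}; (6,2)→{1,2,3}. Safe: 7. Place at column 7.
Row 8: attacked by (1,6)→{6}; (2,4)→{4}; (3,1)→{1,6}; (4,5)→{1,5}; (5,8)→{5,8}; (6,2)→{2,4}; (7,7)→{6,7,8}. Safe: 3. Place at column 3.
Columns [6, 4, 1, 5, 8, 2, 7, 3], r−c [-5, -2, 2, -1, -3, 4, 0, 5], r+c [7, 6, 4, 9, 13, 8, 14, 11] are all distinct, so no two queens attack.

(1,6) (2,4) (3,1) (4,5) (5,8) (6,2) (7,7) (8,3)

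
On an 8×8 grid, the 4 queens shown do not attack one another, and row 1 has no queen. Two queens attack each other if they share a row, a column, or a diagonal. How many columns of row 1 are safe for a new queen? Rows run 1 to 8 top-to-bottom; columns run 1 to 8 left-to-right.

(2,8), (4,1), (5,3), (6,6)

2

(2,8) attacks row 1 at column 8 and diagonals 7.
(4,1) attacks row 1 at column 1 and diagonals 4.
(5,3) attacks row 1 at column 3 and diagonals 7.
(6,6) attacks row 1 at column 6 and diagonals 1.
Attacked columns: {1, 3, 4, 6, 7, 8}. Safe: {2, 5}.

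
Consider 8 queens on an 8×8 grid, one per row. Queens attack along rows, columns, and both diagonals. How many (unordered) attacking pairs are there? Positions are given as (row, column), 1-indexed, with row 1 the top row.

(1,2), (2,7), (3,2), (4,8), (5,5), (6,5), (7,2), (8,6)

Same column: (1,2)–(3,2) (column 2); (1,2)–(7,2) (column 2); (3,2)–(7,2) (column 2); (5,5)–(6,5) (column 5).
Same diagonal: (2,7)–(7,2) (|2−7| = |7−2| = 5); (3,2)–(6,5) (|3−6| = |2−5| = 3).
Total attacking pairs: 6.

6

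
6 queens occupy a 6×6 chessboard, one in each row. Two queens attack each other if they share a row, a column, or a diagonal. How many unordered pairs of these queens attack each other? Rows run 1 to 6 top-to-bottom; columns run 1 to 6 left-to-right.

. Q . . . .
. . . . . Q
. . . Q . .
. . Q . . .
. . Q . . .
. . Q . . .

6

Same column: (4,3)–(5,3) (column 3); (4,3)–(6,3) (column 3); (5,3)–(6,3) (column 3).
Same diagonal: (1,2)–(3,4) (|1−3| = |2−4| = 2); (2,6)–(5,3) (|2−5| = |6−3| = 3); (3,4)–(4,3) (|3−4| = |4−3| = 1).
Total attacking pairs: 6.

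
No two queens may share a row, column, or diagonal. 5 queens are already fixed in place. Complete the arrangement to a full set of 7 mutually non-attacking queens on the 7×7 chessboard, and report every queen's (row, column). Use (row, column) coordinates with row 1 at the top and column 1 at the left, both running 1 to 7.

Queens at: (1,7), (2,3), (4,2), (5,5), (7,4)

Row 3: attacked by (1,7)→{5,7}; (2,3)→{2,3,4}; (4,2)→{1,2,3}; (5,5)→{3,5,7}; (7,4)→{4}. Safe: 6. Place at column 6.
Row 6: attacked by (1,7)→{2,7}; (2,3)→{3,7}; (3,6)→{3,6}; (4,2)→{2,4}; (5,5)→{4,5,6}; (7,4)→{3,4,5}. Safe: 1. Place at column 1.
Columns [7, 3, 6, 2, 5, 1, 4], r−c [-6, -1, -3, 2, 0, 5, 3], r+c [8, 5, 9, 6, 10, 7, 11] are all distinct, so no two queens attack.

(1,7) (2,3) (3,6) (4,2) (5,5) (6,1) (7,4)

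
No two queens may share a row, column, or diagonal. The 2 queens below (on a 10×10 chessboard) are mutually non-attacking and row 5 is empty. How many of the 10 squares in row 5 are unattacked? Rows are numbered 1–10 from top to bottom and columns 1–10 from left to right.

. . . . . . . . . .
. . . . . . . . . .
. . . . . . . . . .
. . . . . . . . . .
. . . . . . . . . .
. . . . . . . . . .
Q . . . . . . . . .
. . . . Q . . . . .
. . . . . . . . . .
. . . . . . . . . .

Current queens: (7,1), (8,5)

5

(7,1) attacks row 5 at column 1 and diagonals 3.
(8,5) attacks row 5 at column 5 and diagonals 2, 8.
Attacked columns: {1, 2, 3, 5, 8}. Safe: {4, 6, 7, 9, 10}.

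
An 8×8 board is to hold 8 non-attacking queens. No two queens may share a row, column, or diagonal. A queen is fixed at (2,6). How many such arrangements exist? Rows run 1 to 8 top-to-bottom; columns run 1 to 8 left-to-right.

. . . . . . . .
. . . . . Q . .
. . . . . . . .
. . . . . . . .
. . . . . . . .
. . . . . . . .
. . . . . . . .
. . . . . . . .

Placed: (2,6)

14

Branch on row 1: col 1 → 1; col 2 → 2; col 3 → 8; col 4 → 3; col 8 → 0.
Sum: 1 + 2 + 8 + 3 + 0 = 14.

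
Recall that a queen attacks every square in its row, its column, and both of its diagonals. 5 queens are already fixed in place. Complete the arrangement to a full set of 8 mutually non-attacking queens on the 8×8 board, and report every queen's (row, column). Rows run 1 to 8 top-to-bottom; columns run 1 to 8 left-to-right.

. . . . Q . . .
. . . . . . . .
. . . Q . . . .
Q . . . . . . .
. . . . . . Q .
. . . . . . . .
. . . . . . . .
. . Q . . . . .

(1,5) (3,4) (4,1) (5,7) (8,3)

(1,5) (2,8) (3,4) (4,1) (5,7) (6,2) (7,6) (8,3)

Row 2: attacked by (1,5)→{4,5,6}; (3,4)→{3,4,5}; (4,1)→{1,3}; (5,7)→{4,7}; (8,3)→{3}. Safe: 2, 8. Place at column 8.
Row 6: attacked by (1,5)→{5}; (2,8)→{4,8}; (3,4)→{1,4,7}; (4,1)→{1,3}; (5,7)→{6,7,8}; (8,3)→{1,3,5}. Safe: 2. Place at column 2.
Row 7: attacked by (1,5)→{5}; (2,8)→{3,8}; (3,4)→{4,8}; (4,1)→{1,4}; (5,7)→{5,7}; (6,2)→{1,2,3}; (8,3)→{2,3,4}. Safe: 6. Place at column 6.
Columns [5, 8, 4, 1, 7, 2, 6, 3], r−c [-4, -6, -1, 3, -2, 4, 1, 5], r+c [6, 10, 7, 5, 12, 8, 13, 11] are all distinct, so no two queens attack.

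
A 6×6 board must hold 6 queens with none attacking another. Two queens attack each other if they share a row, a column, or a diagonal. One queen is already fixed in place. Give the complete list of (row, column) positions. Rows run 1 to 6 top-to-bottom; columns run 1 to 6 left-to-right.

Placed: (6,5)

(1,2) (2,4) (3,6) (4,1) (5,3) (6,5)

Row 1: attacked by (6,5)→{5}. Safe: 1, 2, 3, 4, 6. Place at column 2.
Row 2: attacked by (1,2)→{1,2,3}; (6,5)→{1,5}. Safe: 4, 6. Place at column 4.
Row 3: attacked by (1,2)→{2,4}; (2,4)→{3,4,5}; (6,5)→{2,5}. Safe: 1, 6. Place at column 6.
Row 4: attacked by (1,2)→{2,5}; (2,4)→{2,4,6}; (3,6)→{5,6}; (6,5)→{3,5}. Safe: 1. Place at column 1.
Row 5: attacked by (1,2)→{2,6}; (2,4)→{1,4}; (3,6)→{4,6}; (4,1)→{1,2}; (6,5)→{4,5,6}. Safe: 3. Place at column 3.
Columns [2, 4, 6, 1, 3, 5], r−c [-1, -2, -3, 3, 2, 1], r+c [3, 6, 9, 5, 8, 11] are all distinct, so no two queens attack.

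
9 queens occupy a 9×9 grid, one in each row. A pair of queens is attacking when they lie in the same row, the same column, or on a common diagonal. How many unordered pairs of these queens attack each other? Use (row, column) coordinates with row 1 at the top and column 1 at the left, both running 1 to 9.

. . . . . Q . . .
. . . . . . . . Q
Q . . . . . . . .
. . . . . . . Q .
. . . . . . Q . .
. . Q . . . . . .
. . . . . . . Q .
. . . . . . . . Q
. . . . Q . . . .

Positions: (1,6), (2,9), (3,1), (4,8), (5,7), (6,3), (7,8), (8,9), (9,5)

4

Same column: (2,9)–(8,9) (column 9); (4,8)–(7,8) (column 8).
Same diagonal: (4,8)–(5,7) (|4−5| = |8−7| = 1); (7,8)–(8,9) (|7−8| = |8−9| = 1).
Total attacking pairs: 4.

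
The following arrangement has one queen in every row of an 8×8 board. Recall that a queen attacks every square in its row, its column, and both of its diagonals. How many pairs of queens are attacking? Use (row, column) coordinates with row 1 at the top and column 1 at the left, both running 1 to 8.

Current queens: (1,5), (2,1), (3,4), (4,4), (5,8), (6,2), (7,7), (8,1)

Same column: (2,1)–(8,1) (column 1); (3,4)–(4,4) (column 4).
Same diagonal: (4,4)–(6,2) (|4−6| = |4−2| = 2); (4,4)–(7,7) (|4−7| = |4−7| = 3).
Total attacking pairs: 4.

4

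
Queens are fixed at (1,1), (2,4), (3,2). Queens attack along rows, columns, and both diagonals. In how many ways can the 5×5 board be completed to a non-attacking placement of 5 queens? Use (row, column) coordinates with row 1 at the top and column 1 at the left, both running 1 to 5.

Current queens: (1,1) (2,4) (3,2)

Branch on row 4: col 5 → 1.
Sum: 1 = 1.

1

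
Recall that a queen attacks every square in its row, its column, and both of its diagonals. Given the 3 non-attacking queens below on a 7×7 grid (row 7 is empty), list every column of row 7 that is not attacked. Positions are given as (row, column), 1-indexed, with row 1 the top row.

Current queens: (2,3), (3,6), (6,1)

columns 4, 5, 7

(2,3) attacks row 7 at column 3.
(3,6) attacks row 7 at column 6 and diagonals 2.
(6,1) attacks row 7 at column 1 and diagonals 2.
Attacked columns: {1, 2, 3, 6}. Safe: {4, 5, 7}.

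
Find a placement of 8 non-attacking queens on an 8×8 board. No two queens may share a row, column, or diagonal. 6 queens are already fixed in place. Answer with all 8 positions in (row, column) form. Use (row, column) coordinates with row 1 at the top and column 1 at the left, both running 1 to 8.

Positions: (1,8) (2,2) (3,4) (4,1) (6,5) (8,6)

(1,8) (2,2) (3,4) (4,1) (5,7) (6,5) (7,3) (8,6)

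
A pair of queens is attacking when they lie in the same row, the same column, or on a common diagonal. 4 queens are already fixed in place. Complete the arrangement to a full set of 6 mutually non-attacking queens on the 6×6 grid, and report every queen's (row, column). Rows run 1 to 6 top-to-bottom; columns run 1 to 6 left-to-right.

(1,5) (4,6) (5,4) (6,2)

(1,5) (2,3) (3,1) (4,6) (5,4) (6,2)

Row 2: attacked by (1,5)→{4,5,6}; (4,6)→{4,6}; (5,4)→{1,4}; (6,2)→{2,6}. Safe: 3. Place at column 3.
Row 3: attacked by (1,5)→{3,5}; (2,3)→{2,3,4}; (4,6)→{5,6}; (5,4)→{2,4,6}; (6,2)→{2,5}. Safe: 1. Place at column 1.
Columns [5, 3, 1, 6, 4, 2], r−c [-4, -1, 2, -2, 1, 4], r+c [6, 5, 4, 10, 9, 8] are all distinct, so no two queens attack.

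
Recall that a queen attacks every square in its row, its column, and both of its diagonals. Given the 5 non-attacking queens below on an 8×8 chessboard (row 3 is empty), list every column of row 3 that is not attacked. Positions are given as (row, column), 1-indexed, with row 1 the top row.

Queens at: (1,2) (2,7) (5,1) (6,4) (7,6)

(1,2) attacks row 3 at column 2 and diagonals 4.
(2,7) attacks row 3 at column 7 and diagonals 6, 8.
(5,1) attacks row 3 at column 1 and diagonals 3.
(6,4) attacks row 3 at column 4 and diagonals 1, 7.
(7,6) attacks row 3 at column 6 and diagonals 2.
Attacked columns: {1, 2, 3, 4, 6, 7, 8}. Safe: {5}.

columns 5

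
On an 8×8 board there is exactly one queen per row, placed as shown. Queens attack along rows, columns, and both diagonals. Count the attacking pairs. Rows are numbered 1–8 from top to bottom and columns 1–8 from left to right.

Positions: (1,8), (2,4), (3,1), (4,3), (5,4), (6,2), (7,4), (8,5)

Same column: (2,4)–(5,4) (column 4); (2,4)–(7,4) (column 4); (5,4)–(7,4) (column 4).
Same diagonal: (1,8)–(5,4) (|1−5| = |8−4| = 4); (4,3)–(5,4) (|4−5| = |3−4| = 1); (7,4)–(8,5) (|7−8| = |4−5| = 1).
Total attacking pairs: 6.

6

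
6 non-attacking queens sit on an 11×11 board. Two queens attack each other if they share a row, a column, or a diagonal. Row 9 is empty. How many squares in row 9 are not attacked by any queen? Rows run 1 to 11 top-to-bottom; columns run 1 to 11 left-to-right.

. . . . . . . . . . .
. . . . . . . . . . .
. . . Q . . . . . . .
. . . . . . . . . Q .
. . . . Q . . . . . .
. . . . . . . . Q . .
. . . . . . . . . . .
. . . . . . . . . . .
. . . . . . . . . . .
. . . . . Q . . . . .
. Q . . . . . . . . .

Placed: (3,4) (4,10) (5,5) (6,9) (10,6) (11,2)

(3,4) attacks row 9 at column 4 and diagonals 10.
(4,10) attacks row 9 at column 10 and diagonals 5.
(5,5) attacks row 9 at column 5 and diagonals 1, 9.
(6,9) attacks row 9 at column 9 and diagonals 6.
(10,6) attacks row 9 at column 6 and diagonals 5, 7.
(11,2) attacks row 9 at column 2 and diagonals 4.
Attacked columns: {1, 2, 4, 5, 6, 7, 9, 10}. Safe: {3, 8, 11}.

3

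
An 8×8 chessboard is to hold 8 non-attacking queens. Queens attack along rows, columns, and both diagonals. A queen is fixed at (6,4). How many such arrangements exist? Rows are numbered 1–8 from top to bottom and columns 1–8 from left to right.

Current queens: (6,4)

Branch on row 1: col 1 → 2; col 2 → 2; col 3 → 3; col 5 → 1; col 6 → 2; col 7 → 2; col 8 → 0.
Sum: 2 + 2 + 3 + 1 + 2 + 2 + 0 = 12.

12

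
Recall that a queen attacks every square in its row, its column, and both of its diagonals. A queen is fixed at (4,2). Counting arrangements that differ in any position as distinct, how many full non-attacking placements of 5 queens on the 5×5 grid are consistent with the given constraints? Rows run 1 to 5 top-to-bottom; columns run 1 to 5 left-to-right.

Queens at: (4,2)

2

Branch on row 1: col 1 → 1; col 3 → 1; col 4 → 0.
Sum: 1 + 1 + 0 = 2.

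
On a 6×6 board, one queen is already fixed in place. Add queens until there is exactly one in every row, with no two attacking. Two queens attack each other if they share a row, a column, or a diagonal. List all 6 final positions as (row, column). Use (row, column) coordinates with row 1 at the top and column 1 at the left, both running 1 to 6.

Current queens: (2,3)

Row 1: attacked by (2,3)→{2,3,4}. Safe: 1, 5, 6. Place at column 5.
Row 3: attacked by (1,5)→{3,5}; (2,3)→{2,3,4}. Safe: 1, 6. Place at column 1.
Row 4: attacked by (1,5)→{2,5}; (2,3)→{1,3,5}; (3,1)→{1,2}. Safe: 4, 6. Place at column 6.
Row 5: attacked by (1,5)→{1,5}; (2,3)→{3,6}; (3,1)→{1,3}; (4,6)→{5,6}. Safe: 2, 4. Place at column 4.
Row 6: attacked by (1,5)→{5}; (2,3)→{3}; (3,1)→{1,4}; (4,6)→{4,6}; (5,4)→{3,4,5}. Safe: 2. Place at column 2.
Columns [5, 3, 1, 6, 4, 2], r−c [-4, -1, 2, -2, 1, 4], r+c [6, 5, 4, 10, 9, 8] are all distinct, so no two queens attack.

(1,5) (2,3) (3,1) (4,6) (5,4) (6,2)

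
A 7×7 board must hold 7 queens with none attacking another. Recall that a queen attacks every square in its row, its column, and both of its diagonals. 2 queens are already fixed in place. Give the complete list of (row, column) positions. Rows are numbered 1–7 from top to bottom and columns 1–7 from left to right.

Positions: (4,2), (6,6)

Row 1: attacked by (4,2)→{2,5}; (6,6)→{1,6}. Safe: 3, 4, 7. Place at column 3.
Row 2: attacked by (1,3)→{2,3,4}; (4,2)→{2,4}; (6,6)→{2,6}. Safe: 1, 5, 7. Place at column 5.
Row 3: attacked by (1,3)→{1,3,5}; (2,5)→{4,5,6}; (4,2)→{1,2,3}; (6,6)→{3,6}. Safe: 7. Place at column 7.
Row 5: attacked by (1,3)→{3,7}; (2,5)→{2,5}; (3,7)→{5,7}; (4,2)→{1,2,3}; (6,6)→{5,6,7}. Safe: 4. Place at column 4.
Row 7: attacked by (1,3)→{3}; (2,5)→{5}; (3,7)→{3,7}; (4,2)→{2,5}; (5,4)→{2,4,6}; (6,6)→{5,6,7}. Safe: 1. Place at column 1.
Columns [3, 5, 7, 2, 4, 6, 1], r−c [-2, -3, -4, 2, 1, 0, 6], r+c [4, 7, 10, 6, 9, 12, 8] are all distinct, so no two queens attack.

(1,3) (2,5) (3,7) (4,2) (5,4) (6,6) (7,1)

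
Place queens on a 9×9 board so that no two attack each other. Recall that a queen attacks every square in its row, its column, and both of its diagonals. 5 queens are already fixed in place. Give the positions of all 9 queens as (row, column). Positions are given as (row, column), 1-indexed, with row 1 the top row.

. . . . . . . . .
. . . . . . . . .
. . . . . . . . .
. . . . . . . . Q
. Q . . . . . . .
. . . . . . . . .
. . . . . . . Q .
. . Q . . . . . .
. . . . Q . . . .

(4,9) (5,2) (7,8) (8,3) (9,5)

Row 1: attacked by (4,9)→{6,9}; (5,2)→{2,6}; (7,8)→{2,8}; (8,3)→{3}; (9,5)→{5}. Safe: 1, 4, 7. Place at column 4.
Row 2: attacked by (1,4)→{3,4,5}; (4,9)→{7,9}; (5,2)→{2,5}; (7,8)→{3,8}; (8,3)→{3,9}; (9,5)→{5}. Safe: 1, 6. Place at column 1.
Row 3: attacked by (1,4)→{2,4,6}; (2,1)→{1,2}; (4,9)→{8,9}; (5,2)→{2,4}; (7,8)→{4,8}; (8,3)→{3,8}; (9,5)→{5}. Safe: 7. Place at column 7.
Row 6: attacked by (1,4)→{4,9}; (2,1)→{1,5}; (3,7)→{4,7}; (4,9)→{7,9}; (5,2)→{1,2,3}; (7,8)→{7,8,9}; (8,3)→{1,3,5}; (9,5)→{2,5,8}. Safe: 6. Place at column 6.
Columns [4, 1, 7, 9, 2, 6, 8, 3, 5], r−c [-3, 1, -4, -5, 3, 0, -1, 5, 4], r+c [5, 3, 10, 13, 7, 12, 15, 11, 14] are all distinct, so no two queens attack.

(1,4) (2,1) (3,7) (4,9) (5,2) (6,6) (7,8) (8,3) (9,5)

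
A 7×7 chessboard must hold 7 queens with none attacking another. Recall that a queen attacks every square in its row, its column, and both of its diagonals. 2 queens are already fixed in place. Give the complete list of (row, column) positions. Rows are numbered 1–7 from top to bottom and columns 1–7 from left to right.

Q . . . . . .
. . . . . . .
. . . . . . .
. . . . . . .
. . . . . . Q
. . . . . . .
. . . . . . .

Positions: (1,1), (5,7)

Row 2: attacked by (1,1)→{1,2}; (5,7)→{4,7}. Safe: 3, 5, 6. Place at column 6.
Row 3: attacked by (1,1)→{1,3}; (2,6)→{5,6,7}; (5,7)→{5,7}. Safe: 2, 4. Place at column 4.
Row 4: attacked by (1,1)→{1,4}; (2,6)→{4,6}; (3,4)→{3,4,5}; (5,7)→{6,7}. Safe: 2. Place at column 2.
Row 6: attacked by (1,1)→{1,6}; (2,6)→{2,6}; (3,4)→{1,4,7}; (4,2)→{2,4}; (5,7)→{6,7}. Safe: 3, 5. Place at column 5.
Row 7: attacked by (1,1)→{1,7}; (2,6)→{1,6}; (3,4)→{4}; (4,2)→{2,5}; (5,7)→{5,7}; (6,5)→{4,5,6}. Safe: 3. Place at column 3.
Columns [1, 6, 4, 2, 7, 5, 3], r−c [0, -4, -1, 2, -2, 1, 4], r+c [2, 8, 7, 6, 12, 11, 10] are all distinct, so no two queens attack.

(1,1) (2,6) (3,4) (4,2) (5,7) (6,5) (7,3)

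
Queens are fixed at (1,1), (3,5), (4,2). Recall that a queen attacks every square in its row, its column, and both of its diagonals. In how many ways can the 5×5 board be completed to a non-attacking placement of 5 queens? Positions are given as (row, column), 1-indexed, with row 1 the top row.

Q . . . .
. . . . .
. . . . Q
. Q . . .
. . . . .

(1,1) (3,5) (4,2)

1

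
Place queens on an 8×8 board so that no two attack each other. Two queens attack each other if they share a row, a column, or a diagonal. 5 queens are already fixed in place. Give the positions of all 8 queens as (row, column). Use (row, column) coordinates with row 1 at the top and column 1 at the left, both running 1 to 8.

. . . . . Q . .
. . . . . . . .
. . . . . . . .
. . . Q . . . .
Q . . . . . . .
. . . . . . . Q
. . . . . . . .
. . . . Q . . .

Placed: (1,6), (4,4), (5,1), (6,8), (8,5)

(1,6) (2,3) (3,7) (4,4) (5,1) (6,8) (7,2) (8,5)

Row 2: attacked by (1,6)→{5,6,7}; (4,4)→{2,4,6}; (5,1)→{1,4}; (6,8)→{4,8}; (8,5)→{5}. Safe: 3. Place at column 3.
Row 3: attacked by (1,6)→{4,6,8}; (2,3)→{2,3,4}; (4,4)→{3,4,5}; (5,1)→{1,3}; (6,8)→{5,8}; (8,5)→{5}. Safe: 7. Place at column 7.
Row 7: attacked by (1,6)→{6}; (2,3)→{3,8}; (3,7)→{3,7}; (4,4)→{1,4,7}; (5,1)→{1,3}; (6,8)→{7,8}; (8,5)→{4,5,6}. Safe: 2. Place at column 2.
Columns [6, 3, 7, 4, 1, 8, 2, 5], r−c [-5, -1, -4, 0, 4, -2, 5, 3], r+c [7, 5, 10, 8, 6, 14, 9, 13] are all distinct, so no two queens attack.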